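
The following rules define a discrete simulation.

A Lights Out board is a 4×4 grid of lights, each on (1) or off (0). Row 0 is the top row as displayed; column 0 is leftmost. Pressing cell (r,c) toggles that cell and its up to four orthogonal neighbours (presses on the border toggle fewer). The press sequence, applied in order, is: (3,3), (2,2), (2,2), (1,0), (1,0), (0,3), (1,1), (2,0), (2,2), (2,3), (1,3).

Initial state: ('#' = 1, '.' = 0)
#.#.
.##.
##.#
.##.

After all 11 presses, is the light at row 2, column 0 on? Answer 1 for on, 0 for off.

0) #.#.
.##.
##.#
.##.
1) #.#.
.##.
##..
.#.#
2) #.#.
.#..
#.##
.###
3) #.#.
.##.
##..
.#.#
4) ..#.
#.#.
.#..
.#.#
5) #.#.
.##.
##..
.#.#
6) #..#
.###
##..
.#.#
7) ##.#
#..#
#...
.#.#
8) ##.#
...#
.#..
##.#
9) ##.#
..##
..##
####
10) ##.#
..#.
....
###.
11) ##..
...#
...#
###.

0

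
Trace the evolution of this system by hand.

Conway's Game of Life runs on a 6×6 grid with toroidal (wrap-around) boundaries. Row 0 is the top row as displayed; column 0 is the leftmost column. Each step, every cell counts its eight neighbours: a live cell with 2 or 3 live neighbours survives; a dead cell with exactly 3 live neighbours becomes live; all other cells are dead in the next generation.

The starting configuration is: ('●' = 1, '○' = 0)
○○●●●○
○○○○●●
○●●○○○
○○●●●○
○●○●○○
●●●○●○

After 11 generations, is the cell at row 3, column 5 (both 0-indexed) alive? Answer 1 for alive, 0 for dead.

gen 0: ○○●●●○
○○○○●●
○●●○○○
○○●●●○
○●○●○○
●●●○●○
gen 1: ●○●○○○
○●○○●●
○●●○○●
○○○○●○
●○○○○●
●○○○●●
gen 2: ○○○●○○
○○○●●●
○●●●○●
○●○○●○
●○○○○○
○○○○●○
gen 3: ○○○●○●
●○○○○●
○●○○○●
○●○●●●
○○○○○●
○○○○○○
gen 4: ●○○○●●
○○○○○●
○●●○○○
○○●○○●
●○○○○●
○○○○●○
gen 5: ●○○○●○
○●○○●●
●●●○○○
○○●○○●
●○○○●●
○○○○●○
gen 6: ●○○●●○
○○●●●○
○○●●●○
○○●●●○
●○○●●○
●○○●●○
gen 7: ○●○○○○
○●○○○○
○●○○○●
○●○○○○
○●○○○○
●●●○○○
gen 8: ○○○○○○
○●●○○○
○●●○○○
○●●○○○
○○○○○○
●○●○○○
gen 9: ○○●○○○
○●●○○○
●○○●○○
○●●○○○
○○●○○○
○○○○○○
gen 10: ○●●○○○
○●●●○○
●○○●○○
○●●●○○
○●●○○○
○○○○○○
gen 11: ○●○●○○
●○○●○○
●○○○●○
●○○●○○
○●○●○○
○○○○○○

0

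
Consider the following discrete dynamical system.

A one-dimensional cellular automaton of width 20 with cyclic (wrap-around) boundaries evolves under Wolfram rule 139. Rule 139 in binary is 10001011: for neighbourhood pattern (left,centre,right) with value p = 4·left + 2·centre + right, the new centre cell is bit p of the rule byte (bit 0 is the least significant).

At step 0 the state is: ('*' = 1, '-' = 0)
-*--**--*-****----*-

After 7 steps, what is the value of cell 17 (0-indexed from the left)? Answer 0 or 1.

1

t=0: -*--**--*-****----*-
t=1: *--**--*--***--***--
t=2: --**--*--***--***--*
t=3: -**--*--***--***--*-
t=4: **--*--***--***--*--
t=5: *--*--***--***--*--*
t=6: --*--***--***--*--**
t=7: -*--***--***--*--**-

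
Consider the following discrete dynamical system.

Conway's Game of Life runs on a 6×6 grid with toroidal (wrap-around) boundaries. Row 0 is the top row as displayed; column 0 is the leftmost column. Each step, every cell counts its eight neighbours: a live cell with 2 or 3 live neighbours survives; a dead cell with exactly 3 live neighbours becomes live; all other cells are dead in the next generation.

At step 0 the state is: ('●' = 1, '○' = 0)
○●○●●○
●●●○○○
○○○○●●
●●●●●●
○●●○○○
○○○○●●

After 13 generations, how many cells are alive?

4

k=0  ○●○●●○
●●●○○○
○○○○●●
●●●●●●
○●●○○○
○○○○●●
k=1  ○●○●●○
●●●○○○
○○○○○○
○○○○○○
○○○○○○
●●○○●●
k=2  ○○○●●○
●●●●○○
○●○○○○
○○○○○○
●○○○○●
●●●●●●
k=3  ○○○○○○
●●○●●○
●●○○○○
●○○○○○
○○●●○○
○●●○○○
k=4  ●○○●○○
●●●○○●
○○●○○○
●○●○○○
○○●●○○
○●●●○○
k=5  ○○○●●●
●○●●○●
○○●●○●
○○●○○○
○○○○○○
○●○○●○
k=6  ○●○○○○
●●○○○○
●○○○○●
○○●●○○
○○○○○○
○○○●●●
k=7  ○●●○●●
○●○○○●
●○●○○●
○○○○○○
○○●○○○
○○○○●○
k=8  ○●●●●●
○○○●○○
●●○○○●
○●○○○○
○○○○○○
○●●○●●
k=9  ○●○○○●
○○○●○○
●●●○○○
○●○○○○
●●●○○○
○●○○○●
k=10  ○○●○●○
○○○○○○
●●●○○○
○○○○○○
○○●○○○
○○○○○●
k=11  ○○○○○○
○○●●○○
○●○○○○
○○●○○○
○○○○○○
○○○●○○
k=12  ○○●●○○
○○●○○○
○●○●○○
○○○○○○
○○○○○○
○○○○○○
k=13  ○○●●○○
○●○○○○
○○●○○○
○○○○○○
○○○○○○
○○○○○○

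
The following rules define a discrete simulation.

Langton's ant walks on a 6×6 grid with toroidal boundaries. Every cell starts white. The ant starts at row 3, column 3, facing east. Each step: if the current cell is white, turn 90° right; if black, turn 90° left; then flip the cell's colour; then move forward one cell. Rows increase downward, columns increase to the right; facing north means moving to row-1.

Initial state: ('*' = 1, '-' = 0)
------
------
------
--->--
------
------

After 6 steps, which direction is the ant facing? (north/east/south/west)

east

t=0: ------
------
------
--->--
------
------
t=1: ------
------
------
---*--
---v--
------
t=2: ------
------
------
---*--
--<*--
------
t=3: ------
------
------
--^*--
--**--
------
t=4: ------
------
------
--*>--
--**--
------
t=5: ------
------
---^--
--*---
--**--
------
t=6: ------
------
---*>-
--*---
--**--
------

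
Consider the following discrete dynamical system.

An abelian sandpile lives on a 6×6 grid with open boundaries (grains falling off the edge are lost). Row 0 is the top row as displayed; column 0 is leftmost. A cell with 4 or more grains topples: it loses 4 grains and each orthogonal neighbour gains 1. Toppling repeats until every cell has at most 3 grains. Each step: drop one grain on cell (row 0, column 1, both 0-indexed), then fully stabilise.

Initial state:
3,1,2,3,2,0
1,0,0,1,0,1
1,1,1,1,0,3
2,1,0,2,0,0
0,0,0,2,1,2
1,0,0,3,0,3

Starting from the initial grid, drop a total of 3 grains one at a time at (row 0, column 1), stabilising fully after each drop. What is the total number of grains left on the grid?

k=0  3,1,2,3,2,0
1,0,0,1,0,1
1,1,1,1,0,3
2,1,0,2,0,0
0,0,0,2,1,2
1,0,0,3,0,3
k=1  3,2,2,3,2,0
1,0,0,1,0,1
1,1,1,1,0,3
2,1,0,2,0,0
0,0,0,2,1,2
1,0,0,3,0,3
k=2  3,3,2,3,2,0
1,0,0,1,0,1
1,1,1,1,0,3
2,1,0,2,0,0
0,0,0,2,1,2
1,0,0,3,0,3
k=3  0,1,3,3,2,0
2,1,0,1,0,1
1,1,1,1,0,3
2,1,0,2,0,0
0,0,0,2,1,2
1,0,0,3,0,3

38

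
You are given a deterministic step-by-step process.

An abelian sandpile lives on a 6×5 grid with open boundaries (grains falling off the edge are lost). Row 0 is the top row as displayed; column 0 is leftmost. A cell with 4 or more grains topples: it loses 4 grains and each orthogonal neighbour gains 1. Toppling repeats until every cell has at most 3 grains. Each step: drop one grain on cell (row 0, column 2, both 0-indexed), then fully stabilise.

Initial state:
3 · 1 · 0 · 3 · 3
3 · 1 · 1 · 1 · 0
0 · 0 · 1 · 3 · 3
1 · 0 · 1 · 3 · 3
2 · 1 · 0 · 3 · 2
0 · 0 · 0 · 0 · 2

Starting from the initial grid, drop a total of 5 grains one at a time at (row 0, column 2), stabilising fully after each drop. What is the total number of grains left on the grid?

k=0  3 · 1 · 0 · 3 · 3
3 · 1 · 1 · 1 · 0
0 · 0 · 1 · 3 · 3
1 · 0 · 1 · 3 · 3
2 · 1 · 0 · 3 · 2
0 · 0 · 0 · 0 · 2
k=1  3 · 1 · 1 · 3 · 3
3 · 1 · 1 · 1 · 0
0 · 0 · 1 · 3 · 3
1 · 0 · 1 · 3 · 3
2 · 1 · 0 · 3 · 2
0 · 0 · 0 · 0 · 2
k=2  3 · 1 · 2 · 3 · 3
3 · 1 · 1 · 1 · 0
0 · 0 · 1 · 3 · 3
1 · 0 · 1 · 3 · 3
2 · 1 · 0 · 3 · 2
0 · 0 · 0 · 0 · 2
k=3  3 · 1 · 3 · 3 · 3
3 · 1 · 1 · 1 · 0
0 · 0 · 1 · 3 · 3
1 · 0 · 1 · 3 · 3
2 · 1 · 0 · 3 · 2
0 · 0 · 0 · 0 · 2
k=4  3 · 2 · 1 · 1 · 0
3 · 1 · 2 · 2 · 1
0 · 0 · 1 · 3 · 3
1 · 0 · 1 · 3 · 3
2 · 1 · 0 · 3 · 2
0 · 0 · 0 · 0 · 2
k=5  3 · 2 · 2 · 1 · 0
3 · 1 · 2 · 2 · 1
0 · 0 · 1 · 3 · 3
1 · 0 · 1 · 3 · 3
2 · 1 · 0 · 3 · 2
0 · 0 · 0 · 0 · 2

42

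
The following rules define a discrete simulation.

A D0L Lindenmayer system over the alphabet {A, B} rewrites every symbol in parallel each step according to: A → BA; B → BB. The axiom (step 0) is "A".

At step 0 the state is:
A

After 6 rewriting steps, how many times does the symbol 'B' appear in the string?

[0] A
[1] BA
[2] BBBA
[3] BBBBBBBA
[4] BBBBBBBBBBBBBBBA
[5] BBBBBBBBBBBBBBBBBBBBBBBBBBBBBBBA
[6] BBBBBBBBBBBBBBBBBBBBBBBBBBBBBBBBBBBBBBBBBBBBBBBBBBBBBBBBBBBBBBBA

63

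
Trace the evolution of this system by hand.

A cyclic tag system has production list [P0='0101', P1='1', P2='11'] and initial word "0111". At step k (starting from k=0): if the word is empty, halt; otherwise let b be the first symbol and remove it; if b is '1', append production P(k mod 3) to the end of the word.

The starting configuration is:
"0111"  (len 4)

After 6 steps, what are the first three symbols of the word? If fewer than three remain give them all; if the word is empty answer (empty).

gen 0: "0111"  (len 4)
gen 1: "111"  (len 3)
gen 2: "111"  (len 3)
gen 3: "1111"  (len 4)
gen 4: "1110101"  (len 7)
gen 5: "1101011"  (len 7)
gen 6: "10101111"  (len 8)

101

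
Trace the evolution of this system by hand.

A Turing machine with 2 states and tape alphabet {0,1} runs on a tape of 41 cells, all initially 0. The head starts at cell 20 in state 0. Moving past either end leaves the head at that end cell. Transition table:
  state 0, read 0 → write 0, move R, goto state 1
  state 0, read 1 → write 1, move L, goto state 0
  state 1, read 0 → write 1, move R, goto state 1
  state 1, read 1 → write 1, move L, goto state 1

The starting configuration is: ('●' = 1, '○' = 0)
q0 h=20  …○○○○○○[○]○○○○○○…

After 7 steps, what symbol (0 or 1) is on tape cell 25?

gen 0: q0 h=20  …○○○○○○[○]○○○○○○…
gen 1: q1 h=21  …○○○○○○[○]○○○○○○…
gen 2: q1 h=22  …○○○○○●[○]○○○○○○…
gen 3: q1 h=23  …○○○○●●[○]○○○○○○…
gen 4: q1 h=24  …○○○●●●[○]○○○○○○…
gen 5: q1 h=25  …○○●●●●[○]○○○○○○…
gen 6: q1 h=26  …○●●●●●[○]○○○○○○…
gen 7: q1 h=27  …●●●●●●[○]○○○○○○…

1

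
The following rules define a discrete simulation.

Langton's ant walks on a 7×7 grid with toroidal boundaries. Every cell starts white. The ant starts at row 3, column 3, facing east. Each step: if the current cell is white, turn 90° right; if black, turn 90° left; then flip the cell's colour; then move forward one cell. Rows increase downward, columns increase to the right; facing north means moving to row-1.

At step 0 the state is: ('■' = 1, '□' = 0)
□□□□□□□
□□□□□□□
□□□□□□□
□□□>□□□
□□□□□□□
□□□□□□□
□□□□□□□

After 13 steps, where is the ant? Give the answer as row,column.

[0] □□□□□□□
□□□□□□□
□□□□□□□
□□□>□□□
□□□□□□□
□□□□□□□
□□□□□□□
[1] □□□□□□□
□□□□□□□
□□□□□□□
□□□■□□□
□□□v□□□
□□□□□□□
□□□□□□□
[2] □□□□□□□
□□□□□□□
□□□□□□□
□□□■□□□
□□<■□□□
□□□□□□□
□□□□□□□
[3] □□□□□□□
□□□□□□□
□□□□□□□
□□^■□□□
□□■■□□□
□□□□□□□
□□□□□□□
[4] □□□□□□□
□□□□□□□
□□□□□□□
□□■>□□□
□□■■□□□
□□□□□□□
□□□□□□□
[5] □□□□□□□
□□□□□□□
□□□^□□□
□□■□□□□
□□■■□□□
□□□□□□□
□□□□□□□
[6] □□□□□□□
□□□□□□□
□□□■>□□
□□■□□□□
□□■■□□□
□□□□□□□
□□□□□□□
[7] □□□□□□□
□□□□□□□
□□□■■□□
□□■□v□□
□□■■□□□
□□□□□□□
□□□□□□□
[8] □□□□□□□
□□□□□□□
□□□■■□□
□□■<■□□
□□■■□□□
□□□□□□□
□□□□□□□
[9] □□□□□□□
□□□□□□□
□□□^■□□
□□■■■□□
□□■■□□□
□□□□□□□
□□□□□□□
[10] □□□□□□□
□□□□□□□
□□<□■□□
□□■■■□□
□□■■□□□
□□□□□□□
□□□□□□□
[11] □□□□□□□
□□^□□□□
□□■□■□□
□□■■■□□
□□■■□□□
□□□□□□□
□□□□□□□
[12] □□□□□□□
□□■>□□□
□□■□■□□
□□■■■□□
□□■■□□□
□□□□□□□
□□□□□□□
[13] □□□□□□□
□□■■□□□
□□■v■□□
□□■■■□□
□□■■□□□
□□□□□□□
□□□□□□□

2,3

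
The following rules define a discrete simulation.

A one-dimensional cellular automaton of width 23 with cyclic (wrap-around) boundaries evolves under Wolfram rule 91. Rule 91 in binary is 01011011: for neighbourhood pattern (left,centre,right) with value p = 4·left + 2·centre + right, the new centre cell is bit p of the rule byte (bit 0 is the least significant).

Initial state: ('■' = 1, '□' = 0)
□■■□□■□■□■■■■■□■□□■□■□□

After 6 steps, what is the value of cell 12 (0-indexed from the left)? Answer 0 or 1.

k=0  □■■□□■□■□■■■■■□■□□■□■□□
k=1  ■■■■■□□□□■□□□■□□■■□□□■■
k=2  □□□□■■■■■□■■■□■■■■■■■■□
k=3  ■■■■■□□□■□■□■□■□□□□□□■■
k=4  □□□□■■■■□□□□□□□■■■■■■■□
k=5  ■■■■■□□■■■■■■■■■□□□□□■■
k=6  □□□□■■■■□□□□□□□■■■■■■■□

0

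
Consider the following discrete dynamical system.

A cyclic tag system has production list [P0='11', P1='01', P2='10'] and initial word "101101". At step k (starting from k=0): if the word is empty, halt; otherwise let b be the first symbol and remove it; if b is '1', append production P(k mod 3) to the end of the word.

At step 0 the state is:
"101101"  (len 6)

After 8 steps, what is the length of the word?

10

step 0: "101101"  (len 6)
step 1: "0110111"  (len 7)
step 2: "110111"  (len 6)
step 3: "1011110"  (len 7)
step 4: "01111011"  (len 8)
step 5: "1111011"  (len 7)
step 6: "11101110"  (len 8)
step 7: "110111011"  (len 9)
step 8: "1011101101"  (len 10)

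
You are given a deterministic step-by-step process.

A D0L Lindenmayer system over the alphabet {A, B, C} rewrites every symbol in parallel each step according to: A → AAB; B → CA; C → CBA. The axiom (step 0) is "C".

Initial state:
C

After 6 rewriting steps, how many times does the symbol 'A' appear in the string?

[0] C
[1] CBA
[2] CBACAAAB
[3] CBACAAABCBAAABAABAABCA
[4] CBACAAABCBAAABAABAABCACBACAAABAABAABCAAABAABCAAABAABCACBAAAB
[5] CBACAAABCBAAABAABAABCACBACAAABAABAABCAAABAABCAAABAABCACBAA…BAABCAAABAABCACBAAABAABAABCAAABAABCACBAAABCBACAAABAABAABCA  (len 164)
[6] CBACAAABCBAAABAABAABCACBACAAABAABAABCAAABAABCAAABAABCACBAA…ACAAABAABAABCACBACAAABCBAAABAABAABCAAABAABCAAABAABCACBAAAB  (len 448)

258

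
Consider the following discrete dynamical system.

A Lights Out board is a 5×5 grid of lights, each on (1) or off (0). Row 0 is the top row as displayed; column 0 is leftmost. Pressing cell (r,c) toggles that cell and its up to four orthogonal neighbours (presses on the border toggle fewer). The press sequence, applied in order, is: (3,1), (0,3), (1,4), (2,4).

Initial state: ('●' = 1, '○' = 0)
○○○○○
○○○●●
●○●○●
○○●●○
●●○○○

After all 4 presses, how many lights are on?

14

t=0: ○○○○○
○○○●●
●○●○●
○○●●○
●●○○○
t=1: ○○○○○
○○○●●
●●●○●
●●○●○
●○○○○
t=2: ○○●●●
○○○○●
●●●○●
●●○●○
●○○○○
t=3: ○○●●○
○○○●○
●●●○○
●●○●○
●○○○○
t=4: ○○●●○
○○○●●
●●●●●
●●○●●
●○○○○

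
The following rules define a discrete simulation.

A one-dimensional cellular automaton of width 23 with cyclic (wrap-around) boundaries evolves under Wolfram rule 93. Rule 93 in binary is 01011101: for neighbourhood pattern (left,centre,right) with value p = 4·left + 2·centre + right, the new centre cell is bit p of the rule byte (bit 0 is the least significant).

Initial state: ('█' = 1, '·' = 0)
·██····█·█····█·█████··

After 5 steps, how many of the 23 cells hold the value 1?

step 0: ·██····█·█····█·█████··
step 1: ·█████·█·████·█·█···███
step 2: ·█···█·█·█··█·█·███·█·█
step 3: ·███·█·█·██·█·█·█·█·█·█
step 4: ·█·█·█·█·██·█·█·█·█·█·█
step 5: ·█·█·█·█·██·█·█·█·█·█·█

12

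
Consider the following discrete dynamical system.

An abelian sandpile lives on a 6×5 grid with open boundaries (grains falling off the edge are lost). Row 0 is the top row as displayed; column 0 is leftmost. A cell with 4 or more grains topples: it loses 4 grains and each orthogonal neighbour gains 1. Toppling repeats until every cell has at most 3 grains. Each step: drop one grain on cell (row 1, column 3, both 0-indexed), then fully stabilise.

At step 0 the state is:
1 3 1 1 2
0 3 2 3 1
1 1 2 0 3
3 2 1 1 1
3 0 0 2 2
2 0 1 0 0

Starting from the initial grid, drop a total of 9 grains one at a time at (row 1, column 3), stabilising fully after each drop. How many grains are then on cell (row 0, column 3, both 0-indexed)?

3

[0] 1 3 1 1 2
0 3 2 3 1
1 1 2 0 3
3 2 1 1 1
3 0 0 2 2
2 0 1 0 0
[1] 1 3 1 2 2
0 3 3 0 2
1 1 2 1 3
3 2 1 1 1
3 0 0 2 2
2 0 1 0 0
[2] 1 3 1 2 2
0 3 3 1 2
1 1 2 1 3
3 2 1 1 1
3 0 0 2 2
2 0 1 0 0
[3] 1 3 1 2 2
0 3 3 2 2
1 1 2 1 3
3 2 1 1 1
3 0 0 2 2
2 0 1 0 0
[4] 1 3 1 2 2
0 3 3 3 2
1 1 2 1 3
3 2 1 1 1
3 0 0 2 2
2 0 1 0 0
[5] 2 0 3 3 2
1 1 1 1 3
1 2 3 2 3
3 2 1 1 1
3 0 0 2 2
2 0 1 0 0
[6] 2 0 3 3 2
1 1 1 2 3
1 2 3 2 3
3 2 1 1 1
3 0 0 2 2
2 0 1 0 0
[7] 2 0 3 3 2
1 1 1 3 3
1 2 3 2 3
3 2 1 1 1
3 0 0 2 2
2 0 1 0 0
[8] 2 1 1 3 0
1 2 1 0 3
1 3 1 2 1
3 2 2 2 2
3 0 0 2 2
2 0 1 0 0
[9] 2 1 1 3 0
1 2 1 1 3
1 3 1 2 1
3 2 2 2 2
3 0 0 2 2
2 0 1 0 0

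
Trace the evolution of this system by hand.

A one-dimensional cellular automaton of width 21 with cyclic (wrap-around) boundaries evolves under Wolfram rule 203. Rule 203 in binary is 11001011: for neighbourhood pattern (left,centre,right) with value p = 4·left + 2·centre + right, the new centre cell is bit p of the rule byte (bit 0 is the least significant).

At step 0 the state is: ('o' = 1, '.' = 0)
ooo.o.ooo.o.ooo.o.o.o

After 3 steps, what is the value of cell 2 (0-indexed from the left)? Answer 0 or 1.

1

k=0  ooo.o.ooo.o.ooo.o.o.o
k=1  ooo...ooo...ooo.....o
k=2  ooo.ooooo.ooooo.ooooo
k=3  ooo.ooooo.ooooo.ooooo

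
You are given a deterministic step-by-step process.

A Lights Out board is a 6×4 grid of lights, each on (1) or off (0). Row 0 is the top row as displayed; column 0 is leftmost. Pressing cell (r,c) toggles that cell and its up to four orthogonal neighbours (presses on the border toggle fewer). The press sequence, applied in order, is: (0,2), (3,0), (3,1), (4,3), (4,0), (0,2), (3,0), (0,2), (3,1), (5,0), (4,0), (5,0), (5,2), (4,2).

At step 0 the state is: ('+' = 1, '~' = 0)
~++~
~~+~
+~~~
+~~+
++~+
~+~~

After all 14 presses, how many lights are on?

t=0: ~++~
~~+~
+~~~
+~~+
++~+
~+~~
t=1: ~~~+
~~~~
+~~~
+~~+
++~+
~+~~
t=2: ~~~+
~~~~
~~~~
~+~+
~+~+
~+~~
t=3: ~~~+
~~~~
~+~~
+~++
~~~+
~+~~
t=4: ~~~+
~~~~
~+~~
+~+~
~~+~
~+~+
t=5: ~~~+
~~~~
~+~~
~~+~
+++~
++~+
t=6: ~++~
~~+~
~+~~
~~+~
+++~
++~+
t=7: ~++~
~~+~
++~~
+++~
~++~
++~+
t=8: ~~~+
~~~~
++~~
+++~
~++~
++~+
t=9: ~~~+
~~~~
+~~~
~~~~
~~+~
++~+
t=10: ~~~+
~~~~
+~~~
~~~~
+~+~
~~~+
t=11: ~~~+
~~~~
+~~~
+~~~
~++~
+~~+
t=12: ~~~+
~~~~
+~~~
+~~~
+++~
~+~+
t=13: ~~~+
~~~~
+~~~
+~~~
++~~
~~+~
t=14: ~~~+
~~~~
+~~~
+~+~
+~++
~~~~

7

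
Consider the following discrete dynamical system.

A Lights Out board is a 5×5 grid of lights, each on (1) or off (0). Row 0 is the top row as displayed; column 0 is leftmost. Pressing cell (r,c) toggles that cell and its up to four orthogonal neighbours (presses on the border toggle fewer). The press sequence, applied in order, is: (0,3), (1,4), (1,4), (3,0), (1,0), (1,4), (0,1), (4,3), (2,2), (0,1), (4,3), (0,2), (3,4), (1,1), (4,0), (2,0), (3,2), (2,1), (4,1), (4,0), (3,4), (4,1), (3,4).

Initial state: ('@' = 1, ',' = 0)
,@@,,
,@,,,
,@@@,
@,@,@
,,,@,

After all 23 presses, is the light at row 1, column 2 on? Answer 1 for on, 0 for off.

k=0  ,@@,,
,@,,,
,@@@,
@,@,@
,,,@,
k=1  ,@,@@
,@,@,
,@@@,
@,@,@
,,,@,
k=2  ,@,@,
,@,,@
,@@@@
@,@,@
,,,@,
k=3  ,@,@@
,@,@,
,@@@,
@,@,@
,,,@,
k=4  ,@,@@
,@,@,
@@@@,
,@@,@
@,,@,
k=5  @@,@@
@,,@,
,@@@,
,@@,@
@,,@,
k=6  @@,@,
@,,,@
,@@@@
,@@,@
@,,@,
k=7  ,,@@,
@@,,@
,@@@@
,@@,@
@,,@,
k=8  ,,@@,
@@,,@
,@@@@
,@@@@
@,@,@
k=9  ,,@@,
@@@,@
,,,,@
,@,@@
@,@,@
k=10  @@,@,
@,@,@
,,,,@
,@,@@
@,@,@
k=11  @@,@,
@,@,@
,,,,@
,@,,@
@,,@,
k=12  @,@,,
@,,,@
,,,,@
,@,,@
@,,@,
k=13  @,@,,
@,,,@
,,,,,
,@,@,
@,,@@
k=14  @@@,,
,@@,@
,@,,,
,@,@,
@,,@@
k=15  @@@,,
,@@,@
,@,,,
@@,@,
,@,@@
k=16  @@@,,
@@@,@
@,,,,
,@,@,
,@,@@
k=17  @@@,,
@@@,@
@,@,,
,,@,,
,@@@@
k=18  @@@,,
@,@,@
,@,,,
,@@,,
,@@@@
k=19  @@@,,
@,@,@
,@,,,
,,@,,
@,,@@
k=20  @@@,,
@,@,@
,@,,,
@,@,,
,@,@@
k=21  @@@,,
@,@,@
,@,,@
@,@@@
,@,@,
k=22  @@@,,
@,@,@
,@,,@
@@@@@
@,@@,
k=23  @@@,,
@,@,@
,@,,,
@@@,,
@,@@@

1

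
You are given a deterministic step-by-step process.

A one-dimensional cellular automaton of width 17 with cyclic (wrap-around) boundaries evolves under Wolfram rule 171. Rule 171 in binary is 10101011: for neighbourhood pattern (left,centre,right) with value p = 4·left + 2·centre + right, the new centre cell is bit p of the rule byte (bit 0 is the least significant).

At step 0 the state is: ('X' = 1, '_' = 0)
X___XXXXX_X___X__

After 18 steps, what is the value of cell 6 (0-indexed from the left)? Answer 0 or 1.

[0] X___XXXXX_X___X__
[1] __XXXXXX_X__XX__X
[2] _XXXXXX_X__XX__X_
[3] XXXXXX_X__XX__X__
[4] XXXXX_X__XX__X__X
[5] XXXX_X__XX__X__XX
[6] XXX_X__XX__X__XXX
[7] XX_X__XX__X__XXXX
[8] X_X__XX__X__XXXXX
[9] _X__XX__X__XXXXXX
[10] X__XX__X__XXXXXX_
[11] __XX__X__XXXXXX_X
[12] _XX__X__XXXXXX_X_
[13] XX__X__XXXXXX_X__
[14] X__X__XXXXXX_X__X
[15] __X__XXXXXX_X__XX
[16] _X__XXXXXX_X__XX_
[17] X__XXXXXX_X__XX__
[18] __XXXXXX_X__XX__X

1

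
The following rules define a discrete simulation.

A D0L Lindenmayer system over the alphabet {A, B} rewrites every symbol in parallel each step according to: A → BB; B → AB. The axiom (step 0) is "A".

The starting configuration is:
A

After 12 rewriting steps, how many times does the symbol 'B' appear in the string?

2730

gen 0: A
gen 1: BB
gen 2: ABAB
gen 3: BBABBBAB
gen 4: ABABBBABABABBBAB
gen 5: BBABBBABABABBBABBBABBBABABABBBAB
gen 6: ABABBBABABABBBABBBABBBABABABBBABABABBBABABABBBABBBABBBABABABBBAB
gen 7: BBABBBABABABBBABBBABBBABABABBBABABABBBABABABBBABBBABBBABAB…ABABABBBABBBABBBABABABBBABABABBBABABABBBABBBABBBABABABBBAB  (len 128)
gen 8: ABABBBABABABBBABBBABBBABABABBBABABABBBABABABBBABBBABBBABAB…ABABABBBABBBABBBABABABBBABABABBBABABABBBABBBABBBABABABBBAB  (len 256)
gen 9: BBABBBABABABBBABBBABBBABABABBBABABABBBABABABBBABBBABBBABAB…ABABABBBABBBABBBABABABBBABABABBBABABABBBABBBABBBABABABBBAB  (len 512)
gen 10: ABABBBABABABBBABBBABBBABABABBBABABABBBABABABBBABBBABBBABAB…ABABABBBABBBABBBABABABBBABABABBBABABABBBABBBABBBABABABBBAB  (len 1024)
gen 11: BBABBBABABABBBABBBABBBABABABBBABABABBBABABABBBABBBABBBABAB…ABABABBBABBBABBBABABABBBABABABBBABABABBBABBBABBBABABABBBAB  (len 2048)
gen 12: ABABBBABABABBBABBBABBBABABABBBABABABBBABABABBBABBBABBBABAB…ABABABBBABBBABBBABABABBBABABABBBABABABBBABBBABBBABABABBBAB  (len 4096)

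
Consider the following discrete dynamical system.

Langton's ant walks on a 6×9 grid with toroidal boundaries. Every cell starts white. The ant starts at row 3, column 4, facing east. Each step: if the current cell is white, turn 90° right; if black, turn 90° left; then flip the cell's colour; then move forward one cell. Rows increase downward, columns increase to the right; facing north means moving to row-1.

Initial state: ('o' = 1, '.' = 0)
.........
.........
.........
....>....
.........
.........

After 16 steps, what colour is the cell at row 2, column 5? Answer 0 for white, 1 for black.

1

[0] .........
.........
.........
....>....
.........
.........
[1] .........
.........
.........
....o....
....v....
.........
[2] .........
.........
.........
....o....
...<o....
.........
[3] .........
.........
.........
...^o....
...oo....
.........
[4] .........
.........
.........
...o>....
...oo....
.........
[5] .........
.........
....^....
...o.....
...oo....
.........
[6] .........
.........
....o>...
...o.....
...oo....
.........
[7] .........
.........
....oo...
...o.v...
...oo....
.........
[8] .........
.........
....oo...
...o<o...
...oo....
.........
[9] .........
.........
....^o...
...ooo...
...oo....
.........
[10] .........
.........
...<.o...
...ooo...
...oo....
.........
[11] .........
...^.....
...o.o...
...ooo...
...oo....
.........
[12] .........
...o>....
...o.o...
...ooo...
...oo....
.........
[13] .........
...oo....
...ovo...
...ooo...
...oo....
.........
[14] .........
...oo....
...<oo...
...ooo...
...oo....
.........
[15] .........
...oo....
....oo...
...voo...
...oo....
.........
[16] .........
...oo....
....oo...
....>o...
...oo....
.........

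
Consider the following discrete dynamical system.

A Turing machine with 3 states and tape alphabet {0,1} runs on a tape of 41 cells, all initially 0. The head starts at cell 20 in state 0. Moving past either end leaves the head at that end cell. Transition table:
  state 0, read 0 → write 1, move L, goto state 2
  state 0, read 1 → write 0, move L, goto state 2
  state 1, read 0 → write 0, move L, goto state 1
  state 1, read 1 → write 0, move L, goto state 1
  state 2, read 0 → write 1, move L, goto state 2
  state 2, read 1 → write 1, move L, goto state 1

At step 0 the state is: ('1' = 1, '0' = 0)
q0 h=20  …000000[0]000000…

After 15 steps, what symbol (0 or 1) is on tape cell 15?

1

gen 0: q0 h=20  …000000[0]000000…
gen 1: q2 h=19  …000000[0]100000…
gen 2: q2 h=18  …000000[0]110000…
gen 3: q2 h=17  …000000[0]111000…
gen 4: q2 h=16  …000000[0]111100…
gen 5: q2 h=15  …000000[0]111110…
gen 6: q2 h=14  …000000[0]111111…
gen 7: q2 h=13  …000000[0]111111…
gen 8: q2 h=12  …000000[0]111111…
gen 9: q2 h=11  …000000[0]111111…
gen 10: q2 h=10  …000000[0]111111…
gen 11: q2 h= 9  …000000[0]111111…
gen 12: q2 h= 8  …000000[0]111111…
gen 13: q2 h= 7  …000000[0]111111…
gen 14: q2 h= 6  |000000[0]111111…
gen 15: q2 h= 5  |00000[0]111111…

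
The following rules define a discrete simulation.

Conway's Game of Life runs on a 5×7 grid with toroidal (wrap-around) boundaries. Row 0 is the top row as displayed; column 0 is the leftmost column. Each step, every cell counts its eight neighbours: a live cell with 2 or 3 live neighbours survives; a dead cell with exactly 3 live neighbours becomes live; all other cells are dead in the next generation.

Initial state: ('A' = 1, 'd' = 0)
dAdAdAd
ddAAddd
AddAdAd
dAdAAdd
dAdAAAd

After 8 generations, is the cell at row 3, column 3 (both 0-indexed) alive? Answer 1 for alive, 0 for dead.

[0] dAdAdAd
ddAAddd
AddAdAd
dAdAAdd
dAdAAAd
[1] dAdddAd
dAdAddA
dAddddd
AAddddA
AAdddAd
[2] dAddAAd
dAddddd
dAddddA
ddAdddA
ddAddAd
[3] dAAdAAd
dAAddAd
dAAdddd
AAAddAA
dAAAAAA
[4] ddddddd
AdddAAd
dddAdAd
ddddddd
ddddddd
[5] ddddddd
ddddAAA
dddddAA
ddddddd
ddddddd
[6] dddddAd
ddddAdA
ddddAdA
ddddddd
ddddddd
[7] dddddAd
ddddAdA
ddddddd
ddddddd
ddddddd
[8] dddddAd
dddddAd
ddddddd
ddddddd
ddddddd

0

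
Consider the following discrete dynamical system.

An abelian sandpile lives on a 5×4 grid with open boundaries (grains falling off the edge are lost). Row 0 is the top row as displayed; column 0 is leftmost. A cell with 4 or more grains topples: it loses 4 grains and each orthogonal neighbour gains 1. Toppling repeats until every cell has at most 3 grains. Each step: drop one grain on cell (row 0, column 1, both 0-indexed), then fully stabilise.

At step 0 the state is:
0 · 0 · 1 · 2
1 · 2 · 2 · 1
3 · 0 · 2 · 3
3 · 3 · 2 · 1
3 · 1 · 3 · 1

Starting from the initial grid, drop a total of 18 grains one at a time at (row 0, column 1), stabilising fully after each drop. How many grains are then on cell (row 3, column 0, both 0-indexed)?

2

t=0: 0 · 0 · 1 · 2
1 · 2 · 2 · 1
3 · 0 · 2 · 3
3 · 3 · 2 · 1
3 · 1 · 3 · 1
t=1: 0 · 1 · 1 · 2
1 · 2 · 2 · 1
3 · 0 · 2 · 3
3 · 3 · 2 · 1
3 · 1 · 3 · 1
t=2: 0 · 2 · 1 · 2
1 · 2 · 2 · 1
3 · 0 · 2 · 3
3 · 3 · 2 · 1
3 · 1 · 3 · 1
t=3: 0 · 3 · 1 · 2
1 · 2 · 2 · 1
3 · 0 · 2 · 3
3 · 3 · 2 · 1
3 · 1 · 3 · 1
t=4: 1 · 0 · 2 · 2
1 · 3 · 2 · 1
3 · 0 · 2 · 3
3 · 3 · 2 · 1
3 · 1 · 3 · 1
t=5: 1 · 1 · 2 · 2
1 · 3 · 2 · 1
3 · 0 · 2 · 3
3 · 3 · 2 · 1
3 · 1 · 3 · 1
t=6: 1 · 2 · 2 · 2
1 · 3 · 2 · 1
3 · 0 · 2 · 3
3 · 3 · 2 · 1
3 · 1 · 3 · 1
t=7: 1 · 3 · 2 · 2
1 · 3 · 2 · 1
3 · 0 · 2 · 3
3 · 3 · 2 · 1
3 · 1 · 3 · 1
t=8: 2 · 1 · 3 · 2
2 · 0 · 3 · 1
3 · 1 · 2 · 3
3 · 3 · 2 · 1
3 · 1 · 3 · 1
t=9: 2 · 2 · 3 · 2
2 · 0 · 3 · 1
3 · 1 · 2 · 3
3 · 3 · 2 · 1
3 · 1 · 3 · 1
t=10: 2 · 3 · 3 · 2
2 · 0 · 3 · 1
3 · 1 · 2 · 3
3 · 3 · 2 · 1
3 · 1 · 3 · 1
t=11: 3 · 1 · 1 · 3
2 · 2 · 0 · 2
3 · 1 · 3 · 3
3 · 3 · 2 · 1
3 · 1 · 3 · 1
t=12: 3 · 2 · 1 · 3
2 · 2 · 0 · 2
3 · 1 · 3 · 3
3 · 3 · 2 · 1
3 · 1 · 3 · 1
t=13: 3 · 3 · 1 · 3
2 · 2 · 0 · 2
3 · 1 · 3 · 3
3 · 3 · 2 · 1
3 · 1 · 3 · 1
t=14: 0 · 1 · 2 · 3
3 · 3 · 0 · 2
3 · 1 · 3 · 3
3 · 3 · 2 · 1
3 · 1 · 3 · 1
t=15: 0 · 2 · 2 · 3
3 · 3 · 0 · 2
3 · 1 · 3 · 3
3 · 3 · 2 · 1
3 · 1 · 3 · 1
t=16: 0 · 3 · 2 · 3
3 · 3 · 0 · 2
3 · 1 · 3 · 3
3 · 3 · 2 · 1
3 · 1 · 3 · 1
t=17: 2 · 1 · 3 · 3
1 · 2 · 2 · 3
2 · 1 · 2 · 0
2 · 3 · 1 · 3
1 · 0 · 1 · 2
t=18: 2 · 2 · 3 · 3
1 · 2 · 2 · 3
2 · 1 · 2 · 0
2 · 3 · 1 · 3
1 · 0 · 1 · 2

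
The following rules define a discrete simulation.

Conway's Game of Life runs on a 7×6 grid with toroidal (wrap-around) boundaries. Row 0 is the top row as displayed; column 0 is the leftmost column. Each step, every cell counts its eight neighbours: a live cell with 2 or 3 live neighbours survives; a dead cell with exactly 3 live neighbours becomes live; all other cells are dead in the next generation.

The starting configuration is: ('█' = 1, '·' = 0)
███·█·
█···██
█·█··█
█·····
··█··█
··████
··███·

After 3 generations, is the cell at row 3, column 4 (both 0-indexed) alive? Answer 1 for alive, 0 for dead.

1

t=0: ███·█·
█···██
█·█··█
█·····
··█··█
··████
··███·
t=1: █·█···
··█·█·
····█·
█·····
███··█
·█···█
█·····
t=2: ···█·█
·█···█
···█·█
█·····
··█··█
··█··█
█····█
t=3: ·····█
··█··█
····██
█···██
██···█
·█··██
█····█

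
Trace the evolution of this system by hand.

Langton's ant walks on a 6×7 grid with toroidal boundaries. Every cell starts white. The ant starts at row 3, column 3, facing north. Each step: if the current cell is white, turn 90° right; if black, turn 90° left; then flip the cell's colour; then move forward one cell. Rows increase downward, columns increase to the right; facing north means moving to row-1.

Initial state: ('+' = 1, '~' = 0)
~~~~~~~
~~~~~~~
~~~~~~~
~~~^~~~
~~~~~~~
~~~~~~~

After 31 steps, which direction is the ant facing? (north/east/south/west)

west

0) ~~~~~~~
~~~~~~~
~~~~~~~
~~~^~~~
~~~~~~~
~~~~~~~
1) ~~~~~~~
~~~~~~~
~~~~~~~
~~~+>~~
~~~~~~~
~~~~~~~
2) ~~~~~~~
~~~~~~~
~~~~~~~
~~~++~~
~~~~v~~
~~~~~~~
3) ~~~~~~~
~~~~~~~
~~~~~~~
~~~++~~
~~~<+~~
~~~~~~~
4) ~~~~~~~
~~~~~~~
~~~~~~~
~~~^+~~
~~~++~~
~~~~~~~
5) ~~~~~~~
~~~~~~~
~~~~~~~
~~<~+~~
~~~++~~
~~~~~~~
6) ~~~~~~~
~~~~~~~
~~^~~~~
~~+~+~~
~~~++~~
~~~~~~~
7) ~~~~~~~
~~~~~~~
~~+>~~~
~~+~+~~
~~~++~~
~~~~~~~
8) ~~~~~~~
~~~~~~~
~~++~~~
~~+v+~~
~~~++~~
~~~~~~~
9) ~~~~~~~
~~~~~~~
~~++~~~
~~<++~~
~~~++~~
~~~~~~~
10) ~~~~~~~
~~~~~~~
~~++~~~
~~~++~~
~~v++~~
~~~~~~~
11) ~~~~~~~
~~~~~~~
~~++~~~
~~~++~~
~<+++~~
~~~~~~~
12) ~~~~~~~
~~~~~~~
~~++~~~
~^~++~~
~++++~~
~~~~~~~
13) ~~~~~~~
~~~~~~~
~~++~~~
~+>++~~
~++++~~
~~~~~~~
14) ~~~~~~~
~~~~~~~
~~++~~~
~++++~~
~+v++~~
~~~~~~~
15) ~~~~~~~
~~~~~~~
~~++~~~
~++++~~
~+~>+~~
~~~~~~~
16) ~~~~~~~
~~~~~~~
~~++~~~
~++^+~~
~+~~+~~
~~~~~~~
17) ~~~~~~~
~~~~~~~
~~++~~~
~+<~+~~
~+~~+~~
~~~~~~~
18) ~~~~~~~
~~~~~~~
~~++~~~
~+~~+~~
~+v~+~~
~~~~~~~
19) ~~~~~~~
~~~~~~~
~~++~~~
~+~~+~~
~<+~+~~
~~~~~~~
20) ~~~~~~~
~~~~~~~
~~++~~~
~+~~+~~
~~+~+~~
~v~~~~~
21) ~~~~~~~
~~~~~~~
~~++~~~
~+~~+~~
~~+~+~~
<+~~~~~
22) ~~~~~~~
~~~~~~~
~~++~~~
~+~~+~~
^~+~+~~
++~~~~~
23) ~~~~~~~
~~~~~~~
~~++~~~
~+~~+~~
+>+~+~~
++~~~~~
24) ~~~~~~~
~~~~~~~
~~++~~~
~+~~+~~
+++~+~~
+v~~~~~
25) ~~~~~~~
~~~~~~~
~~++~~~
~+~~+~~
+++~+~~
+~>~~~~
26) ~~v~~~~
~~~~~~~
~~++~~~
~+~~+~~
+++~+~~
+~+~~~~
27) ~<+~~~~
~~~~~~~
~~++~~~
~+~~+~~
+++~+~~
+~+~~~~
28) ~++~~~~
~~~~~~~
~~++~~~
~+~~+~~
+++~+~~
+^+~~~~
29) ~++~~~~
~~~~~~~
~~++~~~
~+~~+~~
+++~+~~
++>~~~~
30) ~++~~~~
~~~~~~~
~~++~~~
~+~~+~~
++^~+~~
++~~~~~
31) ~++~~~~
~~~~~~~
~~++~~~
~+~~+~~
+<~~+~~
++~~~~~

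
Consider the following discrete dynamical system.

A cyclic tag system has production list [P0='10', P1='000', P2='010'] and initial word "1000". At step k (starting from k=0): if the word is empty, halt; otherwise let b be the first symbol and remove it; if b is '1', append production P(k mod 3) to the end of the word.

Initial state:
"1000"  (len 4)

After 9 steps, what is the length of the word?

0

t=0: "1000"  (len 4)
t=1: "00010"  (len 5)
t=2: "0010"  (len 4)
t=3: "010"  (len 3)
t=4: "10"  (len 2)
t=5: "0000"  (len 4)
t=6: "000"  (len 3)
t=7: "00"  (len 2)
t=8: "0"  (len 1)
t=9: (halted — word empty)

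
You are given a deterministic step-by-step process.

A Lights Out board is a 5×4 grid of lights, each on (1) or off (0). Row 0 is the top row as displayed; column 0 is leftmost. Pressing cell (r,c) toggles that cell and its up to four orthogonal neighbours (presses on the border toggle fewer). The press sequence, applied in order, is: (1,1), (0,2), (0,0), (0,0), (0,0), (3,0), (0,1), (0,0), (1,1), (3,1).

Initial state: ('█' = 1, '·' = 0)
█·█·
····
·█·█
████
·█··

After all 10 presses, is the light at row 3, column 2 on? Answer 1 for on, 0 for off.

0) █·█·
····
·█·█
████
·█··
1) ███·
███·
···█
████
·█··
2) █··█
██··
···█
████
·█··
3) ·█·█
·█··
···█
████
·█··
4) █··█
██··
···█
████
·█··
5) ·█·█
·█··
···█
████
·█··
6) ·█·█
·█··
█··█
··██
██··
7) █·██
····
█··█
··██
██··
8) ·███
█···
█··█
··██
██··
9) ··██
·██·
██·█
··██
██··
10) ··██
·██·
█··█
██·█
█···

0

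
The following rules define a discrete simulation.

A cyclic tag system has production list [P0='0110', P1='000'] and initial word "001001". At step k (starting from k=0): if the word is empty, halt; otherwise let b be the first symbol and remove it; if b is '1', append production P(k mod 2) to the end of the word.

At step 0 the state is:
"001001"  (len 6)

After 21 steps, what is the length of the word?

step 0: "001001"  (len 6)
step 1: "01001"  (len 5)
step 2: "1001"  (len 4)
step 3: "0010110"  (len 7)
step 4: "010110"  (len 6)
step 5: "10110"  (len 5)
step 6: "0110000"  (len 7)
step 7: "110000"  (len 6)
step 8: "10000000"  (len 8)
step 9: "00000000110"  (len 11)
step 10: "0000000110"  (len 10)
step 11: "000000110"  (len 9)
step 12: "00000110"  (len 8)
step 13: "0000110"  (len 7)
step 14: "000110"  (len 6)
step 15: "00110"  (len 5)
step 16: "0110"  (len 4)
step 17: "110"  (len 3)
step 18: "10000"  (len 5)
step 19: "00000110"  (len 8)
step 20: "0000110"  (len 7)
step 21: "000110"  (len 6)

6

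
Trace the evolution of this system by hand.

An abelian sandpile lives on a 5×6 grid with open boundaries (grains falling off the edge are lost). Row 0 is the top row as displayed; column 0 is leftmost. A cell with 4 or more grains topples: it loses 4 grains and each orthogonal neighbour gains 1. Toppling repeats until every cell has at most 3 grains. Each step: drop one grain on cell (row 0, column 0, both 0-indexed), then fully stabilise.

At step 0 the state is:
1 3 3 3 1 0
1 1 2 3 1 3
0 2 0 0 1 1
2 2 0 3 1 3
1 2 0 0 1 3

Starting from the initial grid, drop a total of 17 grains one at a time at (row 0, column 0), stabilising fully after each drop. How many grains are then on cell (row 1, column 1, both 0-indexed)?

1

0) 1 3 3 3 1 0
1 1 2 3 1 3
0 2 0 0 1 1
2 2 0 3 1 3
1 2 0 0 1 3
1) 2 3 3 3 1 0
1 1 2 3 1 3
0 2 0 0 1 1
2 2 0 3 1 3
1 2 0 0 1 3
2) 3 3 3 3 1 0
1 1 2 3 1 3
0 2 0 0 1 1
2 2 0 3 1 3
1 2 0 0 1 3
3) 1 1 2 1 2 0
2 3 0 1 2 3
0 2 1 1 1 1
2 2 0 3 1 3
1 2 0 0 1 3
4) 2 1 2 1 2 0
2 3 0 1 2 3
0 2 1 1 1 1
2 2 0 3 1 3
1 2 0 0 1 3
5) 3 1 2 1 2 0
2 3 0 1 2 3
0 2 1 1 1 1
2 2 0 3 1 3
1 2 0 0 1 3
6) 0 2 2 1 2 0
3 3 0 1 2 3
0 2 1 1 1 1
2 2 0 3 1 3
1 2 0 0 1 3
7) 1 2 2 1 2 0
3 3 0 1 2 3
0 2 1 1 1 1
2 2 0 3 1 3
1 2 0 0 1 3
8) 2 2 2 1 2 0
3 3 0 1 2 3
0 2 1 1 1 1
2 2 0 3 1 3
1 2 0 0 1 3
9) 3 2 2 1 2 0
3 3 0 1 2 3
0 2 1 1 1 1
2 2 0 3 1 3
1 2 0 0 1 3
10) 2 0 3 1 2 0
1 1 1 1 2 3
1 3 1 1 1 1
2 2 0 3 1 3
1 2 0 0 1 3
11) 3 0 3 1 2 0
1 1 1 1 2 3
1 3 1 1 1 1
2 2 0 3 1 3
1 2 0 0 1 3
12) 0 1 3 1 2 0
2 1 1 1 2 3
1 3 1 1 1 1
2 2 0 3 1 3
1 2 0 0 1 3
13) 1 1 3 1 2 0
2 1 1 1 2 3
1 3 1 1 1 1
2 2 0 3 1 3
1 2 0 0 1 3
14) 2 1 3 1 2 0
2 1 1 1 2 3
1 3 1 1 1 1
2 2 0 3 1 3
1 2 0 0 1 3
15) 3 1 3 1 2 0
2 1 1 1 2 3
1 3 1 1 1 1
2 2 0 3 1 3
1 2 0 0 1 3
16) 0 2 3 1 2 0
3 1 1 1 2 3
1 3 1 1 1 1
2 2 0 3 1 3
1 2 0 0 1 3
17) 1 2 3 1 2 0
3 1 1 1 2 3
1 3 1 1 1 1
2 2 0 3 1 3
1 2 0 0 1 3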